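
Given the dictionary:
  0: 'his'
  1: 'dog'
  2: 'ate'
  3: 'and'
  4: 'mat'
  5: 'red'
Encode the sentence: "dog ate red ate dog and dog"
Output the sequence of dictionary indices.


Look up each word in the dictionary:
  'dog' -> 1
  'ate' -> 2
  'red' -> 5
  'ate' -> 2
  'dog' -> 1
  'and' -> 3
  'dog' -> 1

Encoded: [1, 2, 5, 2, 1, 3, 1]


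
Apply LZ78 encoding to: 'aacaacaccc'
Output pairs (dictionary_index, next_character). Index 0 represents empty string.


LZ78 encoding steps:
Dictionary: {0: ''}
Step 1: w='' (idx 0), next='a' -> output (0, 'a'), add 'a' as idx 1
Step 2: w='a' (idx 1), next='c' -> output (1, 'c'), add 'ac' as idx 2
Step 3: w='a' (idx 1), next='a' -> output (1, 'a'), add 'aa' as idx 3
Step 4: w='' (idx 0), next='c' -> output (0, 'c'), add 'c' as idx 4
Step 5: w='ac' (idx 2), next='c' -> output (2, 'c'), add 'acc' as idx 5
Step 6: w='c' (idx 4), end of input -> output (4, '')


Encoded: [(0, 'a'), (1, 'c'), (1, 'a'), (0, 'c'), (2, 'c'), (4, '')]


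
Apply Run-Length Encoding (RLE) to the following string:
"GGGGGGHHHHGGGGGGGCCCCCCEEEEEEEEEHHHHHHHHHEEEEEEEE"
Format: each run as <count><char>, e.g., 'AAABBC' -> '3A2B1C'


Scanning runs left to right:
  i=0: run of 'G' x 6 -> '6G'
  i=6: run of 'H' x 4 -> '4H'
  i=10: run of 'G' x 7 -> '7G'
  i=17: run of 'C' x 6 -> '6C'
  i=23: run of 'E' x 9 -> '9E'
  i=32: run of 'H' x 9 -> '9H'
  i=41: run of 'E' x 8 -> '8E'

RLE = 6G4H7G6C9E9H8E


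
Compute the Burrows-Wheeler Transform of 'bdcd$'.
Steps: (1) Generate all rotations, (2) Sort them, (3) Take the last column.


Rotations (sorted):
  0: $bdcd -> last char: d
  1: bdcd$ -> last char: $
  2: cd$bd -> last char: d
  3: d$bdc -> last char: c
  4: dcd$b -> last char: b


BWT = d$dcb


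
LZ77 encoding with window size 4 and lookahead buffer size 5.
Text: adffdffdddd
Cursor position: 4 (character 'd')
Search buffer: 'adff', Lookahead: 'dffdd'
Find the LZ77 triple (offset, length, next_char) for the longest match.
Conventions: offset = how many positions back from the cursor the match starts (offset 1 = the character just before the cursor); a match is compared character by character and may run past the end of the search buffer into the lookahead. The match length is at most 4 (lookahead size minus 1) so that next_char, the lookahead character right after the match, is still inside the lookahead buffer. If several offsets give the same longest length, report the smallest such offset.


Try each offset into the search buffer:
  offset=1 (pos 3, char 'f'): match length 0
  offset=2 (pos 2, char 'f'): match length 0
  offset=3 (pos 1, char 'd'): match length 4
  offset=4 (pos 0, char 'a'): match length 0
Longest match has length 4 at offset 3.
next_char = character at position 4 + 4 = 8 -> 'd'

Best match: offset=3, length=4 (matching 'dffd' starting at position 1)
LZ77 triple: (3, 4, 'd')


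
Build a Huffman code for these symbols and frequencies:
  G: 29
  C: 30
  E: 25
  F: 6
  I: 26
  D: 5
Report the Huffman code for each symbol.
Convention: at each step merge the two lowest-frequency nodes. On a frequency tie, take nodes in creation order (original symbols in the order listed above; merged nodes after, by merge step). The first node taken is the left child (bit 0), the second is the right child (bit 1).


Huffman tree construction:
Step 1: Merge D(5) + F(6) = 11
Step 2: Merge (D+F)(11) + E(25) = 36
Step 3: Merge I(26) + G(29) = 55
Step 4: Merge C(30) + ((D+F)+E)(36) = 66
Step 5: Merge (I+G)(55) + (C+((D+F)+E))(66) = 121
Read each symbol's code off the tree from the root (left child = 0, right child = 1).

Codes:
  G: 01 (length 2)
  C: 10 (length 2)
  E: 111 (length 3)
  F: 1101 (length 4)
  I: 00 (length 2)
  D: 1100 (length 4)
Average code length: 289/121 = 2.3884 bits/symbol


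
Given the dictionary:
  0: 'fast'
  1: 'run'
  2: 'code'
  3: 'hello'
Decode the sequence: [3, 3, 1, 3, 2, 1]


Look up each index in the dictionary:
  3 -> 'hello'
  3 -> 'hello'
  1 -> 'run'
  3 -> 'hello'
  2 -> 'code'
  1 -> 'run'

Decoded: "hello hello run hello code run"


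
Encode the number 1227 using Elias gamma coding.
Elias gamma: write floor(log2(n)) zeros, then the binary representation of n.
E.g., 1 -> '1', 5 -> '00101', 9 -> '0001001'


num_bits = floor(log2(1227)) + 1 = 11
leading_zeros = num_bits - 1 = 10
binary(1227) = 10011001011

Elias gamma(1227) = '0000000000' + '10011001011' = 000000000010011001011 (21 bits)


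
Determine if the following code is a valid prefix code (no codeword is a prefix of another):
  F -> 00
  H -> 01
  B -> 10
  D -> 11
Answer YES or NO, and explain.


Checking each pair (does one codeword prefix another?):
  F='00' vs H='01': no prefix
  F='00' vs B='10': no prefix
  F='00' vs D='11': no prefix
  H='01' vs F='00': no prefix
  H='01' vs B='10': no prefix
  H='01' vs D='11': no prefix
  B='10' vs F='00': no prefix
  B='10' vs H='01': no prefix
  B='10' vs D='11': no prefix
  D='11' vs F='00': no prefix
  D='11' vs H='01': no prefix
  D='11' vs B='10': no prefix
No violation found over all pairs.

YES -- this is a valid prefix code. No codeword is a prefix of any other codeword.


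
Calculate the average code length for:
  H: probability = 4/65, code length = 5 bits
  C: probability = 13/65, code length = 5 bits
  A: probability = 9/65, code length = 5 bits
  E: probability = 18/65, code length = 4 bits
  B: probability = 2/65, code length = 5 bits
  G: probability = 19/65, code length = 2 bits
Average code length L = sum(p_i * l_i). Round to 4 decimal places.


Weighted contributions p_i * l_i:
  H: (4/65) * 5 = 20/65
  C: (13/65) * 5 = 65/65
  A: (9/65) * 5 = 45/65
  E: (18/65) * 4 = 72/65
  B: (2/65) * 5 = 10/65
  G: (19/65) * 2 = 38/65
Sum = (20 + 65 + 45 + 72 + 10 + 38)/65 = 250/65

L = 250/65 = 3.8462 bits/symbol


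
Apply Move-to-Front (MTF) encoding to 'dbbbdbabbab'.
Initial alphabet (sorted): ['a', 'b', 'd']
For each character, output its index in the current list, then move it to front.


MTF encoding:
'd': index 2 in ['a', 'b', 'd'] -> ['d', 'a', 'b']
'b': index 2 in ['d', 'a', 'b'] -> ['b', 'd', 'a']
'b': index 0 in ['b', 'd', 'a'] -> ['b', 'd', 'a']
'b': index 0 in ['b', 'd', 'a'] -> ['b', 'd', 'a']
'd': index 1 in ['b', 'd', 'a'] -> ['d', 'b', 'a']
'b': index 1 in ['d', 'b', 'a'] -> ['b', 'd', 'a']
'a': index 2 in ['b', 'd', 'a'] -> ['a', 'b', 'd']
'b': index 1 in ['a', 'b', 'd'] -> ['b', 'a', 'd']
'b': index 0 in ['b', 'a', 'd'] -> ['b', 'a', 'd']
'a': index 1 in ['b', 'a', 'd'] -> ['a', 'b', 'd']
'b': index 1 in ['a', 'b', 'd'] -> ['b', 'a', 'd']


Output: [2, 2, 0, 0, 1, 1, 2, 1, 0, 1, 1]


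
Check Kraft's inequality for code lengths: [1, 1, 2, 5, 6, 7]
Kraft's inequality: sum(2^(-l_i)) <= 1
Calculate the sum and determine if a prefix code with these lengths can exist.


Sum = 2^(-1) + 2^(-1) + 2^(-2) + 2^(-5) + 2^(-6) + 2^(-7)
    = 0.5 + 0.5 + 0.25 + 0.03125 + 0.015625 + 0.0078125
    = 167/128 = 1.3046875
Since 1.3046875 > 1, Kraft's inequality is NOT satisfied.
A prefix code with these lengths CANNOT exist.

Kraft sum = 1.3046875. Not satisfied.


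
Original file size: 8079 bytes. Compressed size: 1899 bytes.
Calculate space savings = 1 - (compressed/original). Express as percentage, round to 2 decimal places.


ratio = compressed/original = 1899/8079 = 0.235054
savings = 1 - ratio = 1 - 0.235054 = 0.764946
as a percentage: 0.764946 * 100 = 76.49%

Space savings = 1 - 1899/8079 = 76.49%


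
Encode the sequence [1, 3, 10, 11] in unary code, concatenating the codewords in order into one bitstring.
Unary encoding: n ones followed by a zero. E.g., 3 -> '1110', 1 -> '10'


Encode each number as n ones followed by a terminating 0:
  1 -> 10 (2 bits)
  3 -> 1110 (4 bits)
  10 -> 11111111110 (11 bits)
  11 -> 111111111110 (12 bits)
Total length = 2 + 4 + 11 + 12 = 29 bits.

Unary([1, 3, 10, 11]) = 10111011111111110111111111110 (29 bits)


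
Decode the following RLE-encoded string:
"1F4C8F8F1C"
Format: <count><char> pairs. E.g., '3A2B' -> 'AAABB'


Expanding each <count><char> pair:
  1F -> 'F'
  4C -> 'CCCC'
  8F -> 'FFFFFFFF'
  8F -> 'FFFFFFFF'
  1C -> 'C'

Decoded = FCCCCFFFFFFFFFFFFFFFFC


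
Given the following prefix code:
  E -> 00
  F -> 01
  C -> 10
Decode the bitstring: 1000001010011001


Decoding step by step:
Bits 10 -> C
Bits 00 -> E
Bits 00 -> E
Bits 10 -> C
Bits 10 -> C
Bits 01 -> F
Bits 10 -> C
Bits 01 -> F


Decoded message: CEECCFCF


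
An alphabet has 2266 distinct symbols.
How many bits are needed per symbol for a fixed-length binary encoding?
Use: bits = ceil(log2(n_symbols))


log2(2266) = 11.1459
Bracket: 2^11 = 2048 < 2266 <= 2^12 = 4096
So ceil(log2(2266)) = 12

bits = ceil(log2(2266)) = ceil(11.1459) = 12 bits


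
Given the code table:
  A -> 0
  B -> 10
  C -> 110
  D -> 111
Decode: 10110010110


Decoding:
10 -> B
110 -> C
0 -> A
10 -> B
110 -> C


Result: BCABC


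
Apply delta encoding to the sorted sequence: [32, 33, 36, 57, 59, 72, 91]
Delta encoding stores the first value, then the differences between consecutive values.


First value: 32
Deltas:
  33 - 32 = 1
  36 - 33 = 3
  57 - 36 = 21
  59 - 57 = 2
  72 - 59 = 13
  91 - 72 = 19


Delta encoded: [32, 1, 3, 21, 2, 13, 19]


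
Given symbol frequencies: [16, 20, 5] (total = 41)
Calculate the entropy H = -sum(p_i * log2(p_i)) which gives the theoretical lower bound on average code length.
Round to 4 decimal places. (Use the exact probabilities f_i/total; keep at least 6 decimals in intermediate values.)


Per-symbol terms -p_i * log2(p_i) with p_i = f_i/41:
  p = 16/41 = 0.390244: log2(p) = -1.357552, -p*log2(p) = 0.529776
  p = 20/41 = 0.487805: log2(p) = -1.035624, -p*log2(p) = 0.505182
  p = 5/41 = 0.121951: log2(p) = -3.035624, -p*log2(p) = 0.370198
H = 0.529776 + 0.505182 + 0.370198 = 1.405156

H = 1.4052 bits/symbol


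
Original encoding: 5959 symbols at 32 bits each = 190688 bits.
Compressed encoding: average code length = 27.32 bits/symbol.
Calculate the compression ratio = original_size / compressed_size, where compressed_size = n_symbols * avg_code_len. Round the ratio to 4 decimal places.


original_size = n_symbols * orig_bits = 5959 * 32 = 190688 bits
compressed_size = n_symbols * avg_code_len = 5959 * 27.32 = 162799.88 bits
ratio = original_size / compressed_size = 190688 / 162799.88 = 1.1713

Compression ratio = 1.1713


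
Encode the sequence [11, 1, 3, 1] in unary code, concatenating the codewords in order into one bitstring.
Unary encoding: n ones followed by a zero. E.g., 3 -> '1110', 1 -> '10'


Encode each number as n ones followed by a terminating 0:
  11 -> 111111111110 (12 bits)
  1 -> 10 (2 bits)
  3 -> 1110 (4 bits)
  1 -> 10 (2 bits)
Total length = 12 + 2 + 4 + 2 = 20 bits.

Unary([11, 1, 3, 1]) = 11111111111010111010 (20 bits)


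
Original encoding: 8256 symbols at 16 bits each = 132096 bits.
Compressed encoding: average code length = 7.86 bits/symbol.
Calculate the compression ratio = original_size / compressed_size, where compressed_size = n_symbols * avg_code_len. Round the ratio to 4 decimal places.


original_size = n_symbols * orig_bits = 8256 * 16 = 132096 bits
compressed_size = n_symbols * avg_code_len = 8256 * 7.86 = 64892.16 bits
ratio = original_size / compressed_size = 132096 / 64892.16 = 2.0356

Compression ratio = 2.0356


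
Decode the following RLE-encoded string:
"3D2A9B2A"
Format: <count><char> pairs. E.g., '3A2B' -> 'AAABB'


Expanding each <count><char> pair:
  3D -> 'DDD'
  2A -> 'AA'
  9B -> 'BBBBBBBBB'
  2A -> 'AA'

Decoded = DDDAABBBBBBBBBAA


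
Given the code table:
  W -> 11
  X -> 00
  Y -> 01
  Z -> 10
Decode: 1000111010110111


Decoding:
10 -> Z
00 -> X
11 -> W
10 -> Z
10 -> Z
11 -> W
01 -> Y
11 -> W


Result: ZXWZZWYW


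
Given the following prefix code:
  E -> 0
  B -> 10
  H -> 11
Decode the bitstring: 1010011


Decoding step by step:
Bits 10 -> B
Bits 10 -> B
Bits 0 -> E
Bits 11 -> H


Decoded message: BBEH


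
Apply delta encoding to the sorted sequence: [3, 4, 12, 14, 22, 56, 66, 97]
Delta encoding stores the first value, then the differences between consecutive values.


First value: 3
Deltas:
  4 - 3 = 1
  12 - 4 = 8
  14 - 12 = 2
  22 - 14 = 8
  56 - 22 = 34
  66 - 56 = 10
  97 - 66 = 31


Delta encoded: [3, 1, 8, 2, 8, 34, 10, 31]


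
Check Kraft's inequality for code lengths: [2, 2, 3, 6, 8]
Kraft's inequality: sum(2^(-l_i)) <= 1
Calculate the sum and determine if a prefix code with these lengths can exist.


Sum = 2^(-2) + 2^(-2) + 2^(-3) + 2^(-6) + 2^(-8)
    = 0.25 + 0.25 + 0.125 + 0.015625 + 0.00390625
    = 165/256 = 0.64453125
Since 0.64453125 <= 1, Kraft's inequality IS satisfied.
A prefix code with these lengths CAN exist.

Kraft sum = 0.64453125. Satisfied.


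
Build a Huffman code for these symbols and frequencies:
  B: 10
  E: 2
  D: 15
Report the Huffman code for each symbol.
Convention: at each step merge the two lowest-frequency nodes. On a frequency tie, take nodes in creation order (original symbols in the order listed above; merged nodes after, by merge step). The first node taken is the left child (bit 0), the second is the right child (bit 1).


Huffman tree construction:
Step 1: Merge E(2) + B(10) = 12
Step 2: Merge (E+B)(12) + D(15) = 27
Read each symbol's code off the tree from the root (left child = 0, right child = 1).

Codes:
  B: 01 (length 2)
  E: 00 (length 2)
  D: 1 (length 1)
Average code length: 39/27 = 1.4444 bits/symbol


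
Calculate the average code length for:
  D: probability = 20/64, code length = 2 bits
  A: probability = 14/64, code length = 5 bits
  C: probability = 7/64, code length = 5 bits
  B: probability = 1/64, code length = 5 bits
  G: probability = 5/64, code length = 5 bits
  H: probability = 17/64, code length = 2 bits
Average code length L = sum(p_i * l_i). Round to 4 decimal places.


Weighted contributions p_i * l_i:
  D: (20/64) * 2 = 40/64
  A: (14/64) * 5 = 70/64
  C: (7/64) * 5 = 35/64
  B: (1/64) * 5 = 5/64
  G: (5/64) * 5 = 25/64
  H: (17/64) * 2 = 34/64
Sum = (40 + 70 + 35 + 5 + 25 + 34)/64 = 209/64

L = 209/64 = 3.2656 bits/symbol


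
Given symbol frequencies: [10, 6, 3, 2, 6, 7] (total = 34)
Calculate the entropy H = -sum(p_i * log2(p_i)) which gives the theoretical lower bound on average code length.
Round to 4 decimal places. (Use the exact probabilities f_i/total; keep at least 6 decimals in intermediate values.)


Per-symbol terms -p_i * log2(p_i) with p_i = f_i/34:
  p = 10/34 = 0.294118: log2(p) = -1.765535, -p*log2(p) = 0.519275
  p = 6/34 = 0.176471: log2(p) = -2.502500, -p*log2(p) = 0.441618
  p = 3/34 = 0.088235: log2(p) = -3.502500, -p*log2(p) = 0.309044
  p = 2/34 = 0.058824: log2(p) = -4.087463, -p*log2(p) = 0.240439
  p = 6/34 = 0.176471: log2(p) = -2.502500, -p*log2(p) = 0.441618
  p = 7/34 = 0.205882: log2(p) = -2.280108, -p*log2(p) = 0.469434
H = 0.519275 + 0.441618 + 0.309044 + 0.240439 + 0.441618 + 0.469434 = 2.421428

H = 2.4214 bits/symbol


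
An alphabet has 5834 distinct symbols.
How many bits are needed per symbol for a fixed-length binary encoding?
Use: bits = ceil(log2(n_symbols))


log2(5834) = 12.5103
Bracket: 2^12 = 4096 < 5834 <= 2^13 = 8192
So ceil(log2(5834)) = 13

bits = ceil(log2(5834)) = ceil(12.5103) = 13 bits


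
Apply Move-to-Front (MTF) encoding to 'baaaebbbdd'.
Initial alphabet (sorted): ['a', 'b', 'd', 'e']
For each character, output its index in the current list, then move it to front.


MTF encoding:
'b': index 1 in ['a', 'b', 'd', 'e'] -> ['b', 'a', 'd', 'e']
'a': index 1 in ['b', 'a', 'd', 'e'] -> ['a', 'b', 'd', 'e']
'a': index 0 in ['a', 'b', 'd', 'e'] -> ['a', 'b', 'd', 'e']
'a': index 0 in ['a', 'b', 'd', 'e'] -> ['a', 'b', 'd', 'e']
'e': index 3 in ['a', 'b', 'd', 'e'] -> ['e', 'a', 'b', 'd']
'b': index 2 in ['e', 'a', 'b', 'd'] -> ['b', 'e', 'a', 'd']
'b': index 0 in ['b', 'e', 'a', 'd'] -> ['b', 'e', 'a', 'd']
'b': index 0 in ['b', 'e', 'a', 'd'] -> ['b', 'e', 'a', 'd']
'd': index 3 in ['b', 'e', 'a', 'd'] -> ['d', 'b', 'e', 'a']
'd': index 0 in ['d', 'b', 'e', 'a'] -> ['d', 'b', 'e', 'a']


Output: [1, 1, 0, 0, 3, 2, 0, 0, 3, 0]


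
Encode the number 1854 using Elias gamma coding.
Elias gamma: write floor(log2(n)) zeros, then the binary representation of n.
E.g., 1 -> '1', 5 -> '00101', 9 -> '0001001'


num_bits = floor(log2(1854)) + 1 = 11
leading_zeros = num_bits - 1 = 10
binary(1854) = 11100111110

Elias gamma(1854) = '0000000000' + '11100111110' = 000000000011100111110 (21 bits)


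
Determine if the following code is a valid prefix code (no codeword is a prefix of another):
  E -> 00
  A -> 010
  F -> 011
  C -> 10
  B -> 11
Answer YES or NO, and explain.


Checking each pair (does one codeword prefix another?):
  E='00' vs A='010': no prefix
  E='00' vs F='011': no prefix
  E='00' vs C='10': no prefix
  E='00' vs B='11': no prefix
  A='010' vs E='00': no prefix
  A='010' vs F='011': no prefix
  A='010' vs C='10': no prefix
  A='010' vs B='11': no prefix
  F='011' vs E='00': no prefix
  F='011' vs A='010': no prefix
  F='011' vs C='10': no prefix
  F='011' vs B='11': no prefix
  C='10' vs E='00': no prefix
  C='10' vs A='010': no prefix
  C='10' vs F='011': no prefix
  C='10' vs B='11': no prefix
  B='11' vs E='00': no prefix
  B='11' vs A='010': no prefix
  B='11' vs F='011': no prefix
  B='11' vs C='10': no prefix
No violation found over all pairs.

YES -- this is a valid prefix code. No codeword is a prefix of any other codeword.


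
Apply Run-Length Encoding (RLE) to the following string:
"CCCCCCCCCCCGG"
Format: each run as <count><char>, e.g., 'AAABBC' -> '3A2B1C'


Scanning runs left to right:
  i=0: run of 'C' x 11 -> '11C'
  i=11: run of 'G' x 2 -> '2G'

RLE = 11C2G


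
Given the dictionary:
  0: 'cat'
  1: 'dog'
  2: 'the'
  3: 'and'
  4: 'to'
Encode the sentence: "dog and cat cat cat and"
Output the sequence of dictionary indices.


Look up each word in the dictionary:
  'dog' -> 1
  'and' -> 3
  'cat' -> 0
  'cat' -> 0
  'cat' -> 0
  'and' -> 3

Encoded: [1, 3, 0, 0, 0, 3]


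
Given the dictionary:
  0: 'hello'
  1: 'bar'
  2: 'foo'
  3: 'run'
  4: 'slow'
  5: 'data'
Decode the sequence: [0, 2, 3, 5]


Look up each index in the dictionary:
  0 -> 'hello'
  2 -> 'foo'
  3 -> 'run'
  5 -> 'data'

Decoded: "hello foo run data"


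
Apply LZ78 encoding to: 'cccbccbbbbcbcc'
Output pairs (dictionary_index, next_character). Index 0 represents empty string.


LZ78 encoding steps:
Dictionary: {0: ''}
Step 1: w='' (idx 0), next='c' -> output (0, 'c'), add 'c' as idx 1
Step 2: w='c' (idx 1), next='c' -> output (1, 'c'), add 'cc' as idx 2
Step 3: w='' (idx 0), next='b' -> output (0, 'b'), add 'b' as idx 3
Step 4: w='cc' (idx 2), next='b' -> output (2, 'b'), add 'ccb' as idx 4
Step 5: w='b' (idx 3), next='b' -> output (3, 'b'), add 'bb' as idx 5
Step 6: w='b' (idx 3), next='c' -> output (3, 'c'), add 'bc' as idx 6
Step 7: w='bc' (idx 6), next='c' -> output (6, 'c'), add 'bcc' as idx 7


Encoded: [(0, 'c'), (1, 'c'), (0, 'b'), (2, 'b'), (3, 'b'), (3, 'c'), (6, 'c')]


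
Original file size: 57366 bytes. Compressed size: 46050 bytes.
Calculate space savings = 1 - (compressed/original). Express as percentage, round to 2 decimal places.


ratio = compressed/original = 46050/57366 = 0.80274
savings = 1 - ratio = 1 - 0.80274 = 0.19726
as a percentage: 0.19726 * 100 = 19.73%

Space savings = 1 - 46050/57366 = 19.73%


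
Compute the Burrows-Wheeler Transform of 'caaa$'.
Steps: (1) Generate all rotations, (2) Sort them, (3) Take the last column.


Rotations (sorted):
  0: $caaa -> last char: a
  1: a$caa -> last char: a
  2: aa$ca -> last char: a
  3: aaa$c -> last char: c
  4: caaa$ -> last char: $


BWT = aaac$


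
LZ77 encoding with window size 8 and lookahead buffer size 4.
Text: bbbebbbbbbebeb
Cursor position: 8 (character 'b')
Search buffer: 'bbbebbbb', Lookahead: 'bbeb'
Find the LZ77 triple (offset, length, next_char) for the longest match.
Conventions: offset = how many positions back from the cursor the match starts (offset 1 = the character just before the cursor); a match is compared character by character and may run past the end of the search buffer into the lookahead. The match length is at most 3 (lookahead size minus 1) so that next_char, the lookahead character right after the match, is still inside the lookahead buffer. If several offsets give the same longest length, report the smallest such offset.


Try each offset into the search buffer:
  offset=1 (pos 7, char 'b'): match length 2
  offset=2 (pos 6, char 'b'): match length 2
  offset=3 (pos 5, char 'b'): match length 2
  offset=4 (pos 4, char 'b'): match length 2
  offset=5 (pos 3, char 'e'): match length 0
  offset=6 (pos 2, char 'b'): match length 1
  offset=7 (pos 1, char 'b'): match length 3
  offset=8 (pos 0, char 'b'): match length 2
Longest match has length 3 at offset 7.
next_char = character at position 8 + 3 = 11 -> 'b'

Best match: offset=7, length=3 (matching 'bbe' starting at position 1)
LZ77 triple: (7, 3, 'b')


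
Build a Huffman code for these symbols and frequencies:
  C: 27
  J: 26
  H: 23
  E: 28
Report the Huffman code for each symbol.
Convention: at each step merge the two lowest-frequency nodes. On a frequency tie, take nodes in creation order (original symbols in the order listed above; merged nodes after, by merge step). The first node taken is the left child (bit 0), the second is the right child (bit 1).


Huffman tree construction:
Step 1: Merge H(23) + J(26) = 49
Step 2: Merge C(27) + E(28) = 55
Step 3: Merge (H+J)(49) + (C+E)(55) = 104
Read each symbol's code off the tree from the root (left child = 0, right child = 1).

Codes:
  C: 10 (length 2)
  J: 01 (length 2)
  H: 00 (length 2)
  E: 11 (length 2)
Average code length: 208/104 = 2.0000 bits/symbol


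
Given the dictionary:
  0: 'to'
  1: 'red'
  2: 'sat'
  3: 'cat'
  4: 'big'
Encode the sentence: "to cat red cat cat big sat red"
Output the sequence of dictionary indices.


Look up each word in the dictionary:
  'to' -> 0
  'cat' -> 3
  'red' -> 1
  'cat' -> 3
  'cat' -> 3
  'big' -> 4
  'sat' -> 2
  'red' -> 1

Encoded: [0, 3, 1, 3, 3, 4, 2, 1]


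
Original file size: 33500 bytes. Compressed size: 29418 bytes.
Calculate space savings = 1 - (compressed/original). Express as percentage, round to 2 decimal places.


ratio = compressed/original = 29418/33500 = 0.878149
savings = 1 - ratio = 1 - 0.878149 = 0.121851
as a percentage: 0.121851 * 100 = 12.19%

Space savings = 1 - 29418/33500 = 12.19%


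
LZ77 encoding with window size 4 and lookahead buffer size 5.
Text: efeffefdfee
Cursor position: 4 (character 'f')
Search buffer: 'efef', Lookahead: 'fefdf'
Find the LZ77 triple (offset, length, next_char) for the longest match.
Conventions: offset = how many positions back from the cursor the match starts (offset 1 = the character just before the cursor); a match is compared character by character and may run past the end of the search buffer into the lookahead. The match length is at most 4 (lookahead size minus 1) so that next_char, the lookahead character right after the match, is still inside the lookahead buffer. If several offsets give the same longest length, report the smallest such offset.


Try each offset into the search buffer:
  offset=1 (pos 3, char 'f'): match length 1
  offset=2 (pos 2, char 'e'): match length 0
  offset=3 (pos 1, char 'f'): match length 3
  offset=4 (pos 0, char 'e'): match length 0
Longest match has length 3 at offset 3.
next_char = character at position 4 + 3 = 7 -> 'd'

Best match: offset=3, length=3 (matching 'fef' starting at position 1)
LZ77 triple: (3, 3, 'd')


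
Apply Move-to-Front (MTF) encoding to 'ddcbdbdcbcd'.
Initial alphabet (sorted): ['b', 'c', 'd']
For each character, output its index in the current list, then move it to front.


MTF encoding:
'd': index 2 in ['b', 'c', 'd'] -> ['d', 'b', 'c']
'd': index 0 in ['d', 'b', 'c'] -> ['d', 'b', 'c']
'c': index 2 in ['d', 'b', 'c'] -> ['c', 'd', 'b']
'b': index 2 in ['c', 'd', 'b'] -> ['b', 'c', 'd']
'd': index 2 in ['b', 'c', 'd'] -> ['d', 'b', 'c']
'b': index 1 in ['d', 'b', 'c'] -> ['b', 'd', 'c']
'd': index 1 in ['b', 'd', 'c'] -> ['d', 'b', 'c']
'c': index 2 in ['d', 'b', 'c'] -> ['c', 'd', 'b']
'b': index 2 in ['c', 'd', 'b'] -> ['b', 'c', 'd']
'c': index 1 in ['b', 'c', 'd'] -> ['c', 'b', 'd']
'd': index 2 in ['c', 'b', 'd'] -> ['d', 'c', 'b']


Output: [2, 0, 2, 2, 2, 1, 1, 2, 2, 1, 2]


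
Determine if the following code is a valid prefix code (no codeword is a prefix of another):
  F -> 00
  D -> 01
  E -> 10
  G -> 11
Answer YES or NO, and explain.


Checking each pair (does one codeword prefix another?):
  F='00' vs D='01': no prefix
  F='00' vs E='10': no prefix
  F='00' vs G='11': no prefix
  D='01' vs F='00': no prefix
  D='01' vs E='10': no prefix
  D='01' vs G='11': no prefix
  E='10' vs F='00': no prefix
  E='10' vs D='01': no prefix
  E='10' vs G='11': no prefix
  G='11' vs F='00': no prefix
  G='11' vs D='01': no prefix
  G='11' vs E='10': no prefix
No violation found over all pairs.

YES -- this is a valid prefix code. No codeword is a prefix of any other codeword.


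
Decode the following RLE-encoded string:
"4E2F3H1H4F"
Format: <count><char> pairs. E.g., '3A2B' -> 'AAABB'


Expanding each <count><char> pair:
  4E -> 'EEEE'
  2F -> 'FF'
  3H -> 'HHH'
  1H -> 'H'
  4F -> 'FFFF'

Decoded = EEEEFFHHHHFFFF


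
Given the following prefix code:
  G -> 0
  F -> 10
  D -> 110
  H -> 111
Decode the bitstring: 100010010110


Decoding step by step:
Bits 10 -> F
Bits 0 -> G
Bits 0 -> G
Bits 10 -> F
Bits 0 -> G
Bits 10 -> F
Bits 110 -> D


Decoded message: FGGFGFD


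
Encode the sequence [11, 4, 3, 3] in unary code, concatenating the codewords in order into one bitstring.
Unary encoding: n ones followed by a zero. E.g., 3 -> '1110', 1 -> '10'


Encode each number as n ones followed by a terminating 0:
  11 -> 111111111110 (12 bits)
  4 -> 11110 (5 bits)
  3 -> 1110 (4 bits)
  3 -> 1110 (4 bits)
Total length = 12 + 5 + 4 + 4 = 25 bits.

Unary([11, 4, 3, 3]) = 1111111111101111011101110 (25 bits)


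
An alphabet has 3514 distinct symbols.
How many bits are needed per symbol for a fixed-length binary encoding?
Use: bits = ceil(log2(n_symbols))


log2(3514) = 11.7789
Bracket: 2^11 = 2048 < 3514 <= 2^12 = 4096
So ceil(log2(3514)) = 12

bits = ceil(log2(3514)) = ceil(11.7789) = 12 bits


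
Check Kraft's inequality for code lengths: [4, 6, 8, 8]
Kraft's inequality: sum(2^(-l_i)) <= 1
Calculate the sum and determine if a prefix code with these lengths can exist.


Sum = 2^(-4) + 2^(-6) + 2^(-8) + 2^(-8)
    = 0.0625 + 0.015625 + 0.00390625 + 0.00390625
    = 22/256 = 0.0859375
Since 0.0859375 <= 1, Kraft's inequality IS satisfied.
A prefix code with these lengths CAN exist.

Kraft sum = 0.0859375. Satisfied.


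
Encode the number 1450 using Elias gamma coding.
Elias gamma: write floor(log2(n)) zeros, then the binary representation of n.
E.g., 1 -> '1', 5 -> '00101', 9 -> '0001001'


num_bits = floor(log2(1450)) + 1 = 11
leading_zeros = num_bits - 1 = 10
binary(1450) = 10110101010

Elias gamma(1450) = '0000000000' + '10110101010' = 000000000010110101010 (21 bits)


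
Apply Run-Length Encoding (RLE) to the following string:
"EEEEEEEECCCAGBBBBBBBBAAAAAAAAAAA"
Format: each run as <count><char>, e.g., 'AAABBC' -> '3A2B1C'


Scanning runs left to right:
  i=0: run of 'E' x 8 -> '8E'
  i=8: run of 'C' x 3 -> '3C'
  i=11: run of 'A' x 1 -> '1A'
  i=12: run of 'G' x 1 -> '1G'
  i=13: run of 'B' x 8 -> '8B'
  i=21: run of 'A' x 11 -> '11A'

RLE = 8E3C1A1G8B11A


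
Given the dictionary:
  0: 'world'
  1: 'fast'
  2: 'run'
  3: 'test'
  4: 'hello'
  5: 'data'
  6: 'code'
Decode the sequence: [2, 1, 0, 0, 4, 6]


Look up each index in the dictionary:
  2 -> 'run'
  1 -> 'fast'
  0 -> 'world'
  0 -> 'world'
  4 -> 'hello'
  6 -> 'code'

Decoded: "run fast world world hello code"


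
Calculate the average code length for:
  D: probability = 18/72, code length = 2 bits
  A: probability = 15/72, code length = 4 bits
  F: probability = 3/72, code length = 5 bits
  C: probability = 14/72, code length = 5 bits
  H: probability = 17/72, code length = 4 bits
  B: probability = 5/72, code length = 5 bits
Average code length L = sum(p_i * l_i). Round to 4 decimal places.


Weighted contributions p_i * l_i:
  D: (18/72) * 2 = 36/72
  A: (15/72) * 4 = 60/72
  F: (3/72) * 5 = 15/72
  C: (14/72) * 5 = 70/72
  H: (17/72) * 4 = 68/72
  B: (5/72) * 5 = 25/72
Sum = (36 + 60 + 15 + 70 + 68 + 25)/72 = 274/72

L = 274/72 = 3.8056 bits/symbol


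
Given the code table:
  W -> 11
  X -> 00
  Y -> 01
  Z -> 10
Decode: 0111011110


Decoding:
01 -> Y
11 -> W
01 -> Y
11 -> W
10 -> Z


Result: YWYWZ


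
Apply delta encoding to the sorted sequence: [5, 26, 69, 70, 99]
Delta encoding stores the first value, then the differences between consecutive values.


First value: 5
Deltas:
  26 - 5 = 21
  69 - 26 = 43
  70 - 69 = 1
  99 - 70 = 29


Delta encoded: [5, 21, 43, 1, 29]


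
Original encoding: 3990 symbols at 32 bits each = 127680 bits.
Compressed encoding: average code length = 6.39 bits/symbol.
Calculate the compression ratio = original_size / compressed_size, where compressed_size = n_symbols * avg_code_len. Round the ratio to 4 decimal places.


original_size = n_symbols * orig_bits = 3990 * 32 = 127680 bits
compressed_size = n_symbols * avg_code_len = 3990 * 6.39 = 25496.1 bits
ratio = original_size / compressed_size = 127680 / 25496.1 = 5.0078

Compression ratio = 5.0078


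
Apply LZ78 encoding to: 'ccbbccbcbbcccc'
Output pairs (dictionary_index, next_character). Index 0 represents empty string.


LZ78 encoding steps:
Dictionary: {0: ''}
Step 1: w='' (idx 0), next='c' -> output (0, 'c'), add 'c' as idx 1
Step 2: w='c' (idx 1), next='b' -> output (1, 'b'), add 'cb' as idx 2
Step 3: w='' (idx 0), next='b' -> output (0, 'b'), add 'b' as idx 3
Step 4: w='c' (idx 1), next='c' -> output (1, 'c'), add 'cc' as idx 4
Step 5: w='b' (idx 3), next='c' -> output (3, 'c'), add 'bc' as idx 5
Step 6: w='b' (idx 3), next='b' -> output (3, 'b'), add 'bb' as idx 6
Step 7: w='cc' (idx 4), next='c' -> output (4, 'c'), add 'ccc' as idx 7
Step 8: w='c' (idx 1), end of input -> output (1, '')


Encoded: [(0, 'c'), (1, 'b'), (0, 'b'), (1, 'c'), (3, 'c'), (3, 'b'), (4, 'c'), (1, '')]


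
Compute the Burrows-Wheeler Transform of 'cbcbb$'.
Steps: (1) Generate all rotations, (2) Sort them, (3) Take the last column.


Rotations (sorted):
  0: $cbcbb -> last char: b
  1: b$cbcb -> last char: b
  2: bb$cbc -> last char: c
  3: bcbb$c -> last char: c
  4: cbb$cb -> last char: b
  5: cbcbb$ -> last char: $


BWT = bbccb$


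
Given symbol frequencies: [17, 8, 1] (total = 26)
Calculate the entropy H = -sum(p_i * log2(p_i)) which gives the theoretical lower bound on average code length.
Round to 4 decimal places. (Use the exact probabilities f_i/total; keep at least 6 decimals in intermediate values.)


Per-symbol terms -p_i * log2(p_i) with p_i = f_i/26:
  p = 17/26 = 0.653846: log2(p) = -0.612977, -p*log2(p) = 0.400793
  p = 8/26 = 0.307692: log2(p) = -1.700440, -p*log2(p) = 0.523212
  p = 1/26 = 0.038462: log2(p) = -4.700440, -p*log2(p) = 0.180786
H = 0.400793 + 0.523212 + 0.180786 = 1.104791

H = 1.1048 bits/symbol


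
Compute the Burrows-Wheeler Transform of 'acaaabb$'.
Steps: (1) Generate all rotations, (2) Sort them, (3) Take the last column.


Rotations (sorted):
  0: $acaaabb -> last char: b
  1: aaabb$ac -> last char: c
  2: aabb$aca -> last char: a
  3: abb$acaa -> last char: a
  4: acaaabb$ -> last char: $
  5: b$acaaab -> last char: b
  6: bb$acaaa -> last char: a
  7: caaabb$a -> last char: a


BWT = bcaa$baa


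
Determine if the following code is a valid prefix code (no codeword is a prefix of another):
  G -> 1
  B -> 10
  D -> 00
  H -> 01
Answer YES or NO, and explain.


Checking each pair (does one codeword prefix another?):
  G='1' vs B='10': prefix -- VIOLATION

NO -- this is NOT a valid prefix code. G (1) is a prefix of B (10).


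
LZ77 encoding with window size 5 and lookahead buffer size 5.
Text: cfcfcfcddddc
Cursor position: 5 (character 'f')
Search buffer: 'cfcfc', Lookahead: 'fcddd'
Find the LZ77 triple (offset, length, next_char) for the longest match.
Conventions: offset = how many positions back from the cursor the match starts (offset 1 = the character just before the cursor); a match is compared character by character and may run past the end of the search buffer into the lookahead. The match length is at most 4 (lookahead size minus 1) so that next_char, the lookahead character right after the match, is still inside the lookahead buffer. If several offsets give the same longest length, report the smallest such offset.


Try each offset into the search buffer:
  offset=1 (pos 4, char 'c'): match length 0
  offset=2 (pos 3, char 'f'): match length 2
  offset=3 (pos 2, char 'c'): match length 0
  offset=4 (pos 1, char 'f'): match length 2
  offset=5 (pos 0, char 'c'): match length 0
Longest match has length 2, found at offsets 2, 4; take the smallest, offset 2.
next_char = character at position 5 + 2 = 7 -> 'd'

Best match: offset=2, length=2 (matching 'fc' starting at position 3)
LZ77 triple: (2, 2, 'd')


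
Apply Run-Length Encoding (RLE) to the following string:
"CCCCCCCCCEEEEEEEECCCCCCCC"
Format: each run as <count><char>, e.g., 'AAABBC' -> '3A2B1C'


Scanning runs left to right:
  i=0: run of 'C' x 9 -> '9C'
  i=9: run of 'E' x 8 -> '8E'
  i=17: run of 'C' x 8 -> '8C'

RLE = 9C8E8C


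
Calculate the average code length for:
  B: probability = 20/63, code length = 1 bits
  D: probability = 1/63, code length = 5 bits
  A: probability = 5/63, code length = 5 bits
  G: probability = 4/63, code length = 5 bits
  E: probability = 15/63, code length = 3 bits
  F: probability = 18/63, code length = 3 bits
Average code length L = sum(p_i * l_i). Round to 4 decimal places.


Weighted contributions p_i * l_i:
  B: (20/63) * 1 = 20/63
  D: (1/63) * 5 = 5/63
  A: (5/63) * 5 = 25/63
  G: (4/63) * 5 = 20/63
  E: (15/63) * 3 = 45/63
  F: (18/63) * 3 = 54/63
Sum = (20 + 5 + 25 + 20 + 45 + 54)/63 = 169/63

L = 169/63 = 2.6825 bits/symbol


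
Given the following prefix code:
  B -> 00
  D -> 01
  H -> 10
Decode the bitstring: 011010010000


Decoding step by step:
Bits 01 -> D
Bits 10 -> H
Bits 10 -> H
Bits 01 -> D
Bits 00 -> B
Bits 00 -> B


Decoded message: DHHDBB


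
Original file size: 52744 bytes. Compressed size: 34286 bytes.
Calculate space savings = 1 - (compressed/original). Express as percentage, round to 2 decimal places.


ratio = compressed/original = 34286/52744 = 0.650046
savings = 1 - ratio = 1 - 0.650046 = 0.349954
as a percentage: 0.349954 * 100 = 35.0%

Space savings = 1 - 34286/52744 = 35.0%


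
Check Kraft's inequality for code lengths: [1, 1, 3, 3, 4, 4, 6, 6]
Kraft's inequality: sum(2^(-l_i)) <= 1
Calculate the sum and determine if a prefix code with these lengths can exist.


Sum = 2^(-1) + 2^(-1) + 2^(-3) + 2^(-3) + 2^(-4) + 2^(-4) + 2^(-6) + 2^(-6)
    = 0.5 + 0.5 + 0.125 + 0.125 + 0.0625 + 0.0625 + 0.015625 + 0.015625
    = 90/64 = 1.40625
Since 1.40625 > 1, Kraft's inequality is NOT satisfied.
A prefix code with these lengths CANNOT exist.

Kraft sum = 1.40625. Not satisfied.


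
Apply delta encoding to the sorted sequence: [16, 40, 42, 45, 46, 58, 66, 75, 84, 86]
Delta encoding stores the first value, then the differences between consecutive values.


First value: 16
Deltas:
  40 - 16 = 24
  42 - 40 = 2
  45 - 42 = 3
  46 - 45 = 1
  58 - 46 = 12
  66 - 58 = 8
  75 - 66 = 9
  84 - 75 = 9
  86 - 84 = 2


Delta encoded: [16, 24, 2, 3, 1, 12, 8, 9, 9, 2]


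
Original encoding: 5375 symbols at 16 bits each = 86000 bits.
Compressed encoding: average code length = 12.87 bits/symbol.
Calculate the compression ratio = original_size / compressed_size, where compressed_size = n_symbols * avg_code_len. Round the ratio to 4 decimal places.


original_size = n_symbols * orig_bits = 5375 * 16 = 86000 bits
compressed_size = n_symbols * avg_code_len = 5375 * 12.87 = 69176.25 bits
ratio = original_size / compressed_size = 86000 / 69176.25 = 1.2432

Compression ratio = 1.2432


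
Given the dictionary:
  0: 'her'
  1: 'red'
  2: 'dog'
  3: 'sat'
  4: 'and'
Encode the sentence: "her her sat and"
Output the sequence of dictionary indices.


Look up each word in the dictionary:
  'her' -> 0
  'her' -> 0
  'sat' -> 3
  'and' -> 4

Encoded: [0, 0, 3, 4]


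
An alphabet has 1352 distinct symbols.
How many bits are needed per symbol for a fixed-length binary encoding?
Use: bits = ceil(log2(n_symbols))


log2(1352) = 10.4009
Bracket: 2^10 = 1024 < 1352 <= 2^11 = 2048
So ceil(log2(1352)) = 11

bits = ceil(log2(1352)) = ceil(10.4009) = 11 bits


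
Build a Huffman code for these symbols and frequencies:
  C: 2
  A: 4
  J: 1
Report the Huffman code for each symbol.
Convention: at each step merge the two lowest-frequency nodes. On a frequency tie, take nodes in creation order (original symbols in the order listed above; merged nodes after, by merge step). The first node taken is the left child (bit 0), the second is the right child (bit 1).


Huffman tree construction:
Step 1: Merge J(1) + C(2) = 3
Step 2: Merge (J+C)(3) + A(4) = 7
Read each symbol's code off the tree from the root (left child = 0, right child = 1).

Codes:
  C: 01 (length 2)
  A: 1 (length 1)
  J: 00 (length 2)
Average code length: 10/7 = 1.4286 bits/symbol


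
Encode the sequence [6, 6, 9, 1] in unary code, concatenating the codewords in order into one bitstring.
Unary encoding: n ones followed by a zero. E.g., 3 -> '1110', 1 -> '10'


Encode each number as n ones followed by a terminating 0:
  6 -> 1111110 (7 bits)
  6 -> 1111110 (7 bits)
  9 -> 1111111110 (10 bits)
  1 -> 10 (2 bits)
Total length = 7 + 7 + 10 + 2 = 26 bits.

Unary([6, 6, 9, 1]) = 11111101111110111111111010 (26 bits)


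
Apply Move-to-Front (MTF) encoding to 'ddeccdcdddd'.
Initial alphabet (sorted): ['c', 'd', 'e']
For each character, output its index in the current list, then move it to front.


MTF encoding:
'd': index 1 in ['c', 'd', 'e'] -> ['d', 'c', 'e']
'd': index 0 in ['d', 'c', 'e'] -> ['d', 'c', 'e']
'e': index 2 in ['d', 'c', 'e'] -> ['e', 'd', 'c']
'c': index 2 in ['e', 'd', 'c'] -> ['c', 'e', 'd']
'c': index 0 in ['c', 'e', 'd'] -> ['c', 'e', 'd']
'd': index 2 in ['c', 'e', 'd'] -> ['d', 'c', 'e']
'c': index 1 in ['d', 'c', 'e'] -> ['c', 'd', 'e']
'd': index 1 in ['c', 'd', 'e'] -> ['d', 'c', 'e']
'd': index 0 in ['d', 'c', 'e'] -> ['d', 'c', 'e']
'd': index 0 in ['d', 'c', 'e'] -> ['d', 'c', 'e']
'd': index 0 in ['d', 'c', 'e'] -> ['d', 'c', 'e']


Output: [1, 0, 2, 2, 0, 2, 1, 1, 0, 0, 0]


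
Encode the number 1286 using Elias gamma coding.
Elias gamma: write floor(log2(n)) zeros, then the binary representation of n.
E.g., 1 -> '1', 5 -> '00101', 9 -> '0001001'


num_bits = floor(log2(1286)) + 1 = 11
leading_zeros = num_bits - 1 = 10
binary(1286) = 10100000110

Elias gamma(1286) = '0000000000' + '10100000110' = 000000000010100000110 (21 bits)


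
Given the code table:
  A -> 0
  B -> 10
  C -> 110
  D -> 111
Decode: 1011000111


Decoding:
10 -> B
110 -> C
0 -> A
0 -> A
111 -> D


Result: BCAAD


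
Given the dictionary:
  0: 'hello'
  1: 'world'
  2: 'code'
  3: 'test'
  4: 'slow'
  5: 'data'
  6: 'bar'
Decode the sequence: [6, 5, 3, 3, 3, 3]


Look up each index in the dictionary:
  6 -> 'bar'
  5 -> 'data'
  3 -> 'test'
  3 -> 'test'
  3 -> 'test'
  3 -> 'test'

Decoded: "bar data test test test test"


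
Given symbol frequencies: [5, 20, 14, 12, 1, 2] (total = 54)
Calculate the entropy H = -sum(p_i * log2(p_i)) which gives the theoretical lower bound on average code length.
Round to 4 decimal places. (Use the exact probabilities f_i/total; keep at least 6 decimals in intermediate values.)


Per-symbol terms -p_i * log2(p_i) with p_i = f_i/54:
  p = 5/54 = 0.092593: log2(p) = -3.432959, -p*log2(p) = 0.317867
  p = 20/54 = 0.370370: log2(p) = -1.432959, -p*log2(p) = 0.530726
  p = 14/54 = 0.259259: log2(p) = -1.947533, -p*log2(p) = 0.504916
  p = 12/54 = 0.222222: log2(p) = -2.169925, -p*log2(p) = 0.482206
  p = 1/54 = 0.018519: log2(p) = -5.754888, -p*log2(p) = 0.106572
  p = 2/54 = 0.037037: log2(p) = -4.754888, -p*log2(p) = 0.176107
H = 0.317867 + 0.530726 + 0.504916 + 0.482206 + 0.106572 + 0.176107 = 2.118394

H = 2.1184 bits/symbol
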